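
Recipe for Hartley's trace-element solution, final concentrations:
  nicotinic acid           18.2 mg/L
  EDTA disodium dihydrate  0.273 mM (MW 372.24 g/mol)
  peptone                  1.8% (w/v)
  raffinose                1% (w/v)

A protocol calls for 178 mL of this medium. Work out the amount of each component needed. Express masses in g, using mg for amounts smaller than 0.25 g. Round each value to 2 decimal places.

nicotinic acid 3.24 mg; EDTA disodium dihydrate 18.09 mg; peptone 3.20 g; raffinose 1.78 g

Working volume: 178 mL = 0.178 L.
nicotinic acid: 18.2 mg/L × 0.178 L = 3.24 mg
EDTA disodium dihydrate: 0.273 mmol/L × 372.24 mg/mmol × 0.178 L = 18.09 mg
peptone: 1.8 g per 100 mL × 178 mL ÷ 100 = 3.20 g
raffinose: 1 g per 100 mL × 178 mL ÷ 100 = 1.78 g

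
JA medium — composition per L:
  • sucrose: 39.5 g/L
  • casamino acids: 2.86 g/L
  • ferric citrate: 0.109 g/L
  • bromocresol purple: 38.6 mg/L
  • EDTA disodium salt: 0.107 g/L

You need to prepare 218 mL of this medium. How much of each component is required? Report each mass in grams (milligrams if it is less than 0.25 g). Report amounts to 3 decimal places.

Scale factor relative to 1 L: 0.218.
sucrose: 39.5 g/L × 0.218 L = 8.611 g
casamino acids: 2.86 g/L × 0.218 L = 0.623 g
ferric citrate: 0.109 g/L × 0.218 L = 0.023762 g = 23.762 mg
bromocresol purple: 38.6 mg/L × 0.218 L = 8.415 mg
EDTA disodium salt: 0.107 g/L × 0.218 L = 0.023326 g = 23.326 mg

sucrose 8.611 g; casamino acids 0.623 g; ferric citrate 23.762 mg; bromocresol purple 8.415 mg; EDTA disodium salt 23.326 mg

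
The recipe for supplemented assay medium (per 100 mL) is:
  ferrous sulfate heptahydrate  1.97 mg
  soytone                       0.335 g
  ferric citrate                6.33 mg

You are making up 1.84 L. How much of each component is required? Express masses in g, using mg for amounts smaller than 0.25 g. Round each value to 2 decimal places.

Scale factor = 1840 mL / 100 mL = 18.4.
ferrous sulfate heptahydrate: 1.97 mg × (1840 mL / 100 mL) = 36.25 mg
soytone: 0.335 g × (1840 mL / 100 mL) = 6.16 g
ferric citrate: 6.33 mg × (1840 mL / 100 mL) = 116.47 mg

ferrous sulfate heptahydrate 36.25 mg; soytone 6.16 g; ferric citrate 116.47 mg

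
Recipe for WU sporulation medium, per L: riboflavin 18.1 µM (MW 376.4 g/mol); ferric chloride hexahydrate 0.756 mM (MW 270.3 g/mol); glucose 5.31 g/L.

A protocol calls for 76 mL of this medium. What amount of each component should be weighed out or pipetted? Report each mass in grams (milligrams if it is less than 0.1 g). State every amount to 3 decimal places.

riboflavin 0.518 mg; ferric chloride hexahydrate 15.530 mg; glucose 0.404 g

Scale factor relative to 1 L: 0.076.
riboflavin: 18.1 µmol/L × 376.4 g/mol × 0.076 L ÷ 1000 = 0.518 mg
ferric chloride hexahydrate: 0.756 mmol/L × 270.3 mg/mmol × 0.076 L = 15.530 mg
glucose: 5.31 g/L × 0.076 L = 0.404 g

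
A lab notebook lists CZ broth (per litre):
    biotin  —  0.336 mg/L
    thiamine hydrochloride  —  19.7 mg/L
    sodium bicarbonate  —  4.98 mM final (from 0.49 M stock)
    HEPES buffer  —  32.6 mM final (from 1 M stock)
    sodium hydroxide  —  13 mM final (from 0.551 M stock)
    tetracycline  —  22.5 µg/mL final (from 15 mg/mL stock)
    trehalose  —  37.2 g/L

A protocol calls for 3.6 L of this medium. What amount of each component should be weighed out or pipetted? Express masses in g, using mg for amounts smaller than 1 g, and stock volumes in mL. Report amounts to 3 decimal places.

Scale factor relative to 1 L: 3.6.
biotin: 0.336 mg/L × 3.6 L = 1.210 mg
thiamine hydrochloride: 19.7 mg/L × 3.6 L = 70.920 mg
sodium bicarbonate: C1V1 = C2V2 → 4.98 mM × 3600 mL ÷ 490 mM = 36.588 mL
HEPES buffer: C1V1 = C2V2 → 32.6 mM × 3600 mL ÷ 1000 mM = 117.360 mL
sodium hydroxide: V = C2·V2/C1 = 13 mM × 3600 mL ÷ 551 mM = 84.936 mL
tetracycline: V = C2·V2/C1 = 22.5 µg/mL × 3600 mL ÷ 15000 µg/mL = 5.400 mL
trehalose: 37.2 g/L × 3.6 L = 133.920 g

biotin 1.210 mg; thiamine hydrochloride 70.920 mg; sodium bicarbonate 36.588 mL; HEPES buffer 117.360 mL; sodium hydroxide 84.936 mL; tetracycline 5.400 mL; trehalose 133.920 g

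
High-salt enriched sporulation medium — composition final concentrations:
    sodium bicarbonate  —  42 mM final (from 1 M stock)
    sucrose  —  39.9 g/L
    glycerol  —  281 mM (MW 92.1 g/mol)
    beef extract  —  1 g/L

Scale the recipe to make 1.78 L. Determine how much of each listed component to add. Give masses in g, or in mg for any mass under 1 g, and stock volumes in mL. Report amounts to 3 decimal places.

Scale factor relative to 1 L: 1.78.
sodium bicarbonate: C1V1 = C2V2 → 42 mM × 1780 mL ÷ 1000 mM = 74.760 mL
sucrose: 39.9 g/L × 1.78 L = 71.022 g
glycerol: 281 mmol/L × 92.1 g/mol × 1.78 L ÷ 1000 = 46.067 g
beef extract: 1 g/L × 1.78 L = 1.780 g

sodium bicarbonate 74.760 mL; sucrose 71.022 g; glycerol 46.067 g; beef extract 1.780 g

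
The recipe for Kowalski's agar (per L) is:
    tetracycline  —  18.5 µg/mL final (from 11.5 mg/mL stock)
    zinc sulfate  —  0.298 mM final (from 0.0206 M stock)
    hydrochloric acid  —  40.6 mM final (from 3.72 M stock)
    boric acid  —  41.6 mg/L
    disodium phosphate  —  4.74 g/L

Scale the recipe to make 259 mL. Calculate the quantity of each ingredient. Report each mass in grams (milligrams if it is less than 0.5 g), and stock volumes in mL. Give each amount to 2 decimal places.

tetracycline 0.42 mL; zinc sulfate 3.75 mL; hydrochloric acid 2.83 mL; boric acid 10.77 mg; disodium phosphate 1.23 g

Target volume = 259 mL = 0.259 L.
tetracycline: C1V1 = C2V2 → 18.5 µg/mL × 259 mL ÷ 11500 µg/mL = 0.42 mL
zinc sulfate: V = C2·V2/C1 = 0.298 mM × 259 mL ÷ 20.6 mM = 3.75 mL
hydrochloric acid: dilute stock: 40.6 mM × 259 mL ÷ 3720 mM = 2.83 mL
boric acid: 41.6 mg/L × 0.259 L = 10.77 mg
disodium phosphate: 4.74 g/L × 0.259 L = 1.23 g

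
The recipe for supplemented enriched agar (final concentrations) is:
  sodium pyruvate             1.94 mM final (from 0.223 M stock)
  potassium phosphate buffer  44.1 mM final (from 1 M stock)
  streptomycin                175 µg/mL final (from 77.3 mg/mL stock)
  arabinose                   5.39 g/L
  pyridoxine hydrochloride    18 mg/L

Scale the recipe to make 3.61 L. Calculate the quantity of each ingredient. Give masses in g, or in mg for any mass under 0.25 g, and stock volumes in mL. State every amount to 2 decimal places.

Working volume: 3.61 L.
sodium pyruvate: V = C2·V2/C1 = 1.94 mM × 3610 mL ÷ 223 mM = 31.41 mL
potassium phosphate buffer: V = C2·V2/C1 = 44.1 mM × 3610 mL ÷ 1000 mM = 159.20 mL
streptomycin: dilute stock: 175 µg/mL × 3610 mL ÷ 77300 µg/mL = 8.17 mL
arabinose: 5.39 g/L × 3.61 L = 19.46 g
pyridoxine hydrochloride: 18 mg/L × 3.61 L = 64.98 mg

sodium pyruvate 31.41 mL; potassium phosphate buffer 159.20 mL; streptomycin 8.17 mL; arabinose 19.46 g; pyridoxine hydrochloride 64.98 mg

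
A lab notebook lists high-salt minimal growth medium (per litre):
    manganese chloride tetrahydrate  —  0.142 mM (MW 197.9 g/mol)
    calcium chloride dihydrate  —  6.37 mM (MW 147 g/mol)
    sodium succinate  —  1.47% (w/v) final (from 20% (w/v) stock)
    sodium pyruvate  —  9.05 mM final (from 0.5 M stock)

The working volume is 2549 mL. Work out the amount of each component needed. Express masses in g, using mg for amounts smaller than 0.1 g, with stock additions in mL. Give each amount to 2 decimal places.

Scale factor relative to 1 L: 2.549.
manganese chloride tetrahydrate: 0.142 mmol/L × 197.9 mg/mmol × 2.549 L = 71.63 mg
calcium chloride dihydrate: 6.37 mmol/L × 147 g/mol × 2.549 L ÷ 1000 = 2.39 g
sodium succinate: dilute stock: 1.47% ÷ 20% × 2549 mL = 187.35 mL
sodium pyruvate: V = C2·V2/C1 = 9.05 mM × 2549 mL ÷ 500 mM = 46.14 mL

manganese chloride tetrahydrate 71.63 mg; calcium chloride dihydrate 2.39 g; sodium succinate 187.35 mL; sodium pyruvate 46.14 mL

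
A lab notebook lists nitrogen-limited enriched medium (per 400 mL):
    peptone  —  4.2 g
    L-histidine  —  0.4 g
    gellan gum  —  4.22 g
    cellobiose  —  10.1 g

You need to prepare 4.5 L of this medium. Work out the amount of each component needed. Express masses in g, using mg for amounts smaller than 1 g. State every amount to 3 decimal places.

peptone 47.250 g; L-histidine 4.500 g; gellan gum 47.475 g; cellobiose 113.625 g

Ratio of target to recipe volume: 4500 / 400 = 11.25.
peptone: 4.2 g × (4500 mL / 400 mL) = 47.250 g
L-histidine: 0.4 g × (4500 mL / 400 mL) = 4.500 g
gellan gum: 4.22 g × (4500 mL / 400 mL) = 47.475 g
cellobiose: 10.1 g × (4500 mL / 400 mL) = 113.625 g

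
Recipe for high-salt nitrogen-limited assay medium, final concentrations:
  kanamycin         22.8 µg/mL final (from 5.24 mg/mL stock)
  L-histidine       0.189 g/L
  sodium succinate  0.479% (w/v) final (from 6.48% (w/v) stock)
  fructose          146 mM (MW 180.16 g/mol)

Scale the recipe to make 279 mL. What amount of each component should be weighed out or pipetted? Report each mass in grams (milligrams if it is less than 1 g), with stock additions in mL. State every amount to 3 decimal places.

Target volume = 279 mL = 0.279 L.
kanamycin: C1V1 = C2V2 → 22.8 µg/mL × 279 mL ÷ 5240 µg/mL = 1.214 mL
L-histidine: 0.189 g/L × 0.279 L = 0.052731 g = 52.731 mg
sodium succinate: dilute stock: 0.479% ÷ 6.48% × 279 mL = 20.624 mL
fructose: 146 mmol/L × 180.16 g/mol × 0.279 L ÷ 1000 = 7.339 g

kanamycin 1.214 mL; L-histidine 52.731 mg; sodium succinate 20.624 mL; fructose 7.339 g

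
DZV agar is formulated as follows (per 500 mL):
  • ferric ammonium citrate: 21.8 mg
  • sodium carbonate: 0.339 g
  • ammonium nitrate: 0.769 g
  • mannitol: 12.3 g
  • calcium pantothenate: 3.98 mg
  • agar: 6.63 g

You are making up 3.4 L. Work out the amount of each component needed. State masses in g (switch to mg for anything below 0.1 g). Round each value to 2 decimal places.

Scale factor = 3400 mL / 500 mL = 6.8.
ferric ammonium citrate: 21.8 mg × (3400 mL / 500 mL) = 148.24 mg = 0.15 g
sodium carbonate: 0.339 g × (3400 mL / 500 mL) = 2.31 g
ammonium nitrate: 0.769 g × (3400 mL / 500 mL) = 5.23 g
mannitol: 12.3 g × (3400 mL / 500 mL) = 83.64 g
calcium pantothenate: 3.98 mg × (3400 mL / 500 mL) = 27.06 mg
agar: 6.63 g × (3400 mL / 500 mL) = 45.08 g

ferric ammonium citrate 0.15 g; sodium carbonate 2.31 g; ammonium nitrate 5.23 g; mannitol 83.64 g; calcium pantothenate 27.06 mg; agar 45.08 g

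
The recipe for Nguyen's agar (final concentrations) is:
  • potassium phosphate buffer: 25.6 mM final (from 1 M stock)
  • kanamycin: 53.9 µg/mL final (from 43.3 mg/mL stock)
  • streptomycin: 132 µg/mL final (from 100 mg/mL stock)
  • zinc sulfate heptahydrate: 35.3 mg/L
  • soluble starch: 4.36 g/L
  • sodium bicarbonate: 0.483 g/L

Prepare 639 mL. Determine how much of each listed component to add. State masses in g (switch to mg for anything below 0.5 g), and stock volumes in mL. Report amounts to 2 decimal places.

potassium phosphate buffer 16.36 mL; kanamycin 0.80 mL; streptomycin 0.84 mL; zinc sulfate heptahydrate 22.56 mg; soluble starch 2.79 g; sodium bicarbonate 308.64 mg

Working volume: 639 mL = 0.639 L.
potassium phosphate buffer: V = C2·V2/C1 = 25.6 mM × 639 mL ÷ 1000 mM = 16.36 mL
kanamycin: dilute stock: 53.9 µg/mL × 639 mL ÷ 43300 µg/mL = 0.80 mL
streptomycin: V = C2·V2/C1 = 132 µg/mL × 639 mL ÷ 100000 µg/mL = 0.84 mL
zinc sulfate heptahydrate: 35.3 mg/L × 0.639 L = 22.56 mg
soluble starch: 4.36 g/L × 0.639 L = 2.79 g
sodium bicarbonate: 0.483 g/L × 0.639 L = 0.308637 g = 308.64 mg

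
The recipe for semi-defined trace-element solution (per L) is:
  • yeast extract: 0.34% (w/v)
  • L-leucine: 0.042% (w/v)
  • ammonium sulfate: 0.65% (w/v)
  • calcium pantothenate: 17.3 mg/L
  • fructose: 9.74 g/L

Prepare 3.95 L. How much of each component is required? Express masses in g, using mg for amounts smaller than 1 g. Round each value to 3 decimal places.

yeast extract 13.430 g; L-leucine 1.659 g; ammonium sulfate 25.675 g; calcium pantothenate 68.335 mg; fructose 38.473 g

Working volume: 3.95 L.
yeast extract: 0.34% w/v = 3.4 g/L → 3.4 × 3.95 L = 13.430 g
L-leucine: 0.042 g per 100 mL × 3950 mL ÷ 100 = 1.659 g
ammonium sulfate: 0.65 g per 100 mL × 3950 mL ÷ 100 = 25.675 g
calcium pantothenate: 17.3 mg/L × 3.95 L = 68.335 mg
fructose: 9.74 g/L × 3.95 L = 38.473 g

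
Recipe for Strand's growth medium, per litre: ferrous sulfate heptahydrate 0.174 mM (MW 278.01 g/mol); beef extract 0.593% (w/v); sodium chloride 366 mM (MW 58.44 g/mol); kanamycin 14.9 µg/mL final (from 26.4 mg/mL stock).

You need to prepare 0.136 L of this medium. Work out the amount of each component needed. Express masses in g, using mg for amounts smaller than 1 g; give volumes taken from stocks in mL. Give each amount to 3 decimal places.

Working volume: 0.136 L.
ferrous sulfate heptahydrate: 0.174 mmol/L × 278.01 mg/mmol × 0.136 L = 6.579 mg
beef extract: 0.593% w/v = 5.93 g/L → 5.93 × 0.136 L = 0.80648 g = 806.480 mg
sodium chloride: 366 mmol/L × 58.44 g/mol × 0.136 L ÷ 1000 = 2.909 g
kanamycin: C1V1 = C2V2 → 14.9 µg/mL × 136 mL ÷ 26400 µg/mL = 0.077 mL

ferrous sulfate heptahydrate 6.579 mg; beef extract 806.480 mg; sodium chloride 2.909 g; kanamycin 0.077 mL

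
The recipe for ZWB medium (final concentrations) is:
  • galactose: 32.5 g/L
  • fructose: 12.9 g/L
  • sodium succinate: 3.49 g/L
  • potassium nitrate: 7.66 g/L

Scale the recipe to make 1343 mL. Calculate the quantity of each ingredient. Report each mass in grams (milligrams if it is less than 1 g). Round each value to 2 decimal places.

galactose 43.65 g; fructose 17.32 g; sodium succinate 4.69 g; potassium nitrate 10.29 g

Working volume: 1343 mL = 1.343 L.
galactose: 32.5 g/L × 1.343 L = 43.65 g
fructose: 12.9 g/L × 1.343 L = 17.32 g
sodium succinate: 3.49 g/L × 1.343 L = 4.69 g
potassium nitrate: 7.66 g/L × 1.343 L = 10.29 g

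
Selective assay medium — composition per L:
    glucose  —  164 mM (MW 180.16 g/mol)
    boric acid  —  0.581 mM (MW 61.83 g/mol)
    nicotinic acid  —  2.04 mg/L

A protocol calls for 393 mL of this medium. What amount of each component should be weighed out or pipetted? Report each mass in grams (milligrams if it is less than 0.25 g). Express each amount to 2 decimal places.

glucose 11.61 g; boric acid 14.12 mg; nicotinic acid 0.80 mg

Working volume: 393 mL = 0.393 L.
glucose: 164 mmol/L × 180.16 g/mol × 0.393 L ÷ 1000 = 11.61 g
boric acid: 0.581 mmol/L × 61.83 mg/mmol × 0.393 L = 14.12 mg
nicotinic acid: 2.04 mg/L × 0.393 L = 0.80 mg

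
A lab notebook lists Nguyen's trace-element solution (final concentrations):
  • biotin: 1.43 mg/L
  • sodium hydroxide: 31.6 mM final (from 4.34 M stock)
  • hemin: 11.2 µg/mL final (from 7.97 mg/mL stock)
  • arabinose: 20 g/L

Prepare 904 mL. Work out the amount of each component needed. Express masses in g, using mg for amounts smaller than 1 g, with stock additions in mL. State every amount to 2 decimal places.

Scale factor relative to 1 L: 0.904.
biotin: 1.43 mg/L × 0.904 L = 1.29 mg
sodium hydroxide: C1V1 = C2V2 → 31.6 mM × 904 mL ÷ 4340 mM = 6.58 mL
hemin: C1V1 = C2V2 → 11.2 µg/mL × 904 mL ÷ 7970 µg/mL = 1.27 mL
arabinose: 20 g/L × 0.904 L = 18.08 g

biotin 1.29 mg; sodium hydroxide 6.58 mL; hemin 1.27 mL; arabinose 18.08 g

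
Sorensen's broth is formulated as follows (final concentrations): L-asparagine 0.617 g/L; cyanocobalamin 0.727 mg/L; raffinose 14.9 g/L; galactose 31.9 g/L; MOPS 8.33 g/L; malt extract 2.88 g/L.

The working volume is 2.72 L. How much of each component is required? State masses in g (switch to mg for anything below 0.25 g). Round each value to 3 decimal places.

L-asparagine 1.678 g; cyanocobalamin 1.977 mg; raffinose 40.528 g; galactose 86.768 g; MOPS 22.658 g; malt extract 7.834 g

Scale factor relative to 1 L: 2.72.
L-asparagine: 0.617 g/L × 2.72 L = 1.678 g
cyanocobalamin: 0.727 mg/L × 2.72 L = 1.977 mg
raffinose: 14.9 g/L × 2.72 L = 40.528 g
galactose: 31.9 g/L × 2.72 L = 86.768 g
MOPS: 8.33 g/L × 2.72 L = 22.658 g
malt extract: 2.88 g/L × 2.72 L = 7.834 g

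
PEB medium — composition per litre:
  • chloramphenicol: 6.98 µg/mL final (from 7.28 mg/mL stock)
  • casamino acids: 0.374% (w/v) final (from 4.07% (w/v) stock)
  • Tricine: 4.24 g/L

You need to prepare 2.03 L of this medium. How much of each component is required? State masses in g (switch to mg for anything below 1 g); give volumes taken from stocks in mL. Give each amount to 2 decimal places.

Working volume: 2.03 L.
chloramphenicol: C1V1 = C2V2 → 6.98 µg/mL × 2030 mL ÷ 7280 µg/mL = 1.95 mL
casamino acids: C1V1 = C2V2 → 0.374% ÷ 4.07% × 2030 mL = 186.54 mL
Tricine: 4.24 g/L × 2.03 L = 8.61 g

chloramphenicol 1.95 mL; casamino acids 186.54 mL; Tricine 8.61 g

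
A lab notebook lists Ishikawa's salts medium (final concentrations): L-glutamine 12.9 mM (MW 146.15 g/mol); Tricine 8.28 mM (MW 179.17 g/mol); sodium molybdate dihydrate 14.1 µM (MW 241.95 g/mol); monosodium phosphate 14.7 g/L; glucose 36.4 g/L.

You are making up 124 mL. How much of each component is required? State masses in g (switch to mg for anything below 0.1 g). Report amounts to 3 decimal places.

L-glutamine 0.234 g; Tricine 0.184 g; sodium molybdate dihydrate 0.423 mg; monosodium phosphate 1.823 g; glucose 4.514 g

Scale factor relative to 1 L: 0.124.
L-glutamine: 12.9 mmol/L × 146.15 g/mol × 0.124 L ÷ 1000 = 0.234 g
Tricine: 8.28 mmol/L × 179.17 g/mol × 0.124 L ÷ 1000 = 0.184 g
sodium molybdate dihydrate: 14.1 µmol/L × 241.95 g/mol × 0.124 L ÷ 1000 = 0.423 mg
monosodium phosphate: 14.7 g/L × 0.124 L = 1.823 g
glucose: 36.4 g/L × 0.124 L = 4.514 g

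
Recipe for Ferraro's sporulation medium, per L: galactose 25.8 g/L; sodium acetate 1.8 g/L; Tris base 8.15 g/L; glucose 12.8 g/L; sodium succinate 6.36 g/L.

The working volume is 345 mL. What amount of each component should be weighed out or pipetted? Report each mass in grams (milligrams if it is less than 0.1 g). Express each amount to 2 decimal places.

galactose 8.90 g; sodium acetate 0.62 g; Tris base 2.81 g; glucose 4.42 g; sodium succinate 2.19 g

Working volume: 345 mL = 0.345 L.
galactose: 25.8 g/L × 0.345 L = 8.90 g
sodium acetate: 1.8 g/L × 0.345 L = 0.62 g
Tris base: 8.15 g/L × 0.345 L = 2.81 g
glucose: 12.8 g/L × 0.345 L = 4.42 g
sodium succinate: 6.36 g/L × 0.345 L = 2.19 g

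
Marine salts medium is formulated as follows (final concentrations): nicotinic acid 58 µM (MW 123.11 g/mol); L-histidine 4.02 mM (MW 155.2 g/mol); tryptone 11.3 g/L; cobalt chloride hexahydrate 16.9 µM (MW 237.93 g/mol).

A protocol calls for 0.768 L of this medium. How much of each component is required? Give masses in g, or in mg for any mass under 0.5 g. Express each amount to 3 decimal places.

nicotinic acid 5.484 mg; L-histidine 479.158 mg; tryptone 8.678 g; cobalt chloride hexahydrate 3.088 mg

Scale factor relative to 1 L: 0.768.
nicotinic acid: 58 µmol/L × 123.11 g/mol × 0.768 L ÷ 1000 = 5.484 mg
L-histidine: 4.02 mmol/L × 155.2 mg/mmol × 0.768 L = 479.158 mg
tryptone: 11.3 g/L × 0.768 L = 8.678 g
cobalt chloride hexahydrate: 16.9 µmol/L × 237.93 g/mol × 0.768 L ÷ 1000 = 3.088 mg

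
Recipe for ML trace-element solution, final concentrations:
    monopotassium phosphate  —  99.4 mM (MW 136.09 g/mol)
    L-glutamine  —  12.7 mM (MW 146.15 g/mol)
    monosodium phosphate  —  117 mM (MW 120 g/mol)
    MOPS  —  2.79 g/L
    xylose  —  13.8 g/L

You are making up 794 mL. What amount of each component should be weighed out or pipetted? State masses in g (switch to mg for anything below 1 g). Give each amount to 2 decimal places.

Target volume = 794 mL = 0.794 L.
monopotassium phosphate: 99.4 mmol/L × 136.09 g/mol × 0.794 L ÷ 1000 = 10.74 g
L-glutamine: 12.7 mmol/L × 146.15 g/mol × 0.794 L ÷ 1000 = 1.47 g
monosodium phosphate: 117 mmol/L × 120 g/mol × 0.794 L ÷ 1000 = 11.15 g
MOPS: 2.79 g/L × 0.794 L = 2.22 g
xylose: 13.8 g/L × 0.794 L = 10.96 g

monopotassium phosphate 10.74 g; L-glutamine 1.47 g; monosodium phosphate 11.15 g; MOPS 2.22 g; xylose 10.96 g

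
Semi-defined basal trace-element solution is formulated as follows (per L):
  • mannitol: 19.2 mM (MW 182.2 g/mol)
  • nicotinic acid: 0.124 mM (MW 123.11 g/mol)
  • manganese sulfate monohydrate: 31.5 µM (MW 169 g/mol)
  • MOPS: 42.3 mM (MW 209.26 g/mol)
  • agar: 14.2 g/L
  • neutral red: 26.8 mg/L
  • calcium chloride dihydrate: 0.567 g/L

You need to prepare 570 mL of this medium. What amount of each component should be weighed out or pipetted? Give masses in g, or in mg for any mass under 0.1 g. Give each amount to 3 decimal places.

mannitol 1.994 g; nicotinic acid 8.701 mg; manganese sulfate monohydrate 3.034 mg; MOPS 5.045 g; agar 8.094 g; neutral red 15.276 mg; calcium chloride dihydrate 0.323 g

Working volume: 570 mL = 0.57 L.
mannitol: 19.2 mmol/L × 182.2 g/mol × 0.57 L ÷ 1000 = 1.994 g
nicotinic acid: 0.124 mmol/L × 123.11 mg/mmol × 0.57 L = 8.701 mg
manganese sulfate monohydrate: 31.5 µmol/L × 169 g/mol × 0.57 L ÷ 1000 = 3.034 mg
MOPS: 42.3 mmol/L × 209.26 g/mol × 0.57 L ÷ 1000 = 5.045 g
agar: 14.2 g/L × 0.57 L = 8.094 g
neutral red: 26.8 mg/L × 0.57 L = 15.276 mg
calcium chloride dihydrate: 0.567 g/L × 0.57 L = 0.323 g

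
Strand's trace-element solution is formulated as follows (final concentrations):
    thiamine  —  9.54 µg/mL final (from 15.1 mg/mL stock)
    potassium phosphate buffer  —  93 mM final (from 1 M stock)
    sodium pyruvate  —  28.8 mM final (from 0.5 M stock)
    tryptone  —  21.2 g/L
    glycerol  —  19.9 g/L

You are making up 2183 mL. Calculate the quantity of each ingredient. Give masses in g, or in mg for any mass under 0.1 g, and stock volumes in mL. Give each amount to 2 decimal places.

thiamine 1.38 mL; potassium phosphate buffer 203.02 mL; sodium pyruvate 125.74 mL; tryptone 46.28 g; glycerol 43.44 g

Working volume: 2183 mL = 2.183 L.
thiamine: V = C2·V2/C1 = 9.54 µg/mL × 2183 mL ÷ 15100 µg/mL = 1.38 mL
potassium phosphate buffer: C1V1 = C2V2 → 93 mM × 2183 mL ÷ 1000 mM = 203.02 mL
sodium pyruvate: dilute stock: 28.8 mM × 2183 mL ÷ 500 mM = 125.74 mL
tryptone: 21.2 g/L × 2.183 L = 46.28 g
glycerol: 19.9 g/L × 2.183 L = 43.44 g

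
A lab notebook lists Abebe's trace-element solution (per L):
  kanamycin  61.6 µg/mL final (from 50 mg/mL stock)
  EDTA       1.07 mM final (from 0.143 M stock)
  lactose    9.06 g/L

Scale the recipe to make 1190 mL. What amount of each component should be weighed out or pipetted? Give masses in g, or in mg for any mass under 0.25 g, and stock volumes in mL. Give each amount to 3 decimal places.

kanamycin 1.466 mL; EDTA 8.904 mL; lactose 10.781 g

Working volume: 1190 mL = 1.19 L.
kanamycin: dilute stock: 61.6 µg/mL × 1190 mL ÷ 50000 µg/mL = 1.466 mL
EDTA: V = C2·V2/C1 = 1.07 mM × 1190 mL ÷ 143 mM = 8.904 mL
lactose: 9.06 g/L × 1.19 L = 10.781 g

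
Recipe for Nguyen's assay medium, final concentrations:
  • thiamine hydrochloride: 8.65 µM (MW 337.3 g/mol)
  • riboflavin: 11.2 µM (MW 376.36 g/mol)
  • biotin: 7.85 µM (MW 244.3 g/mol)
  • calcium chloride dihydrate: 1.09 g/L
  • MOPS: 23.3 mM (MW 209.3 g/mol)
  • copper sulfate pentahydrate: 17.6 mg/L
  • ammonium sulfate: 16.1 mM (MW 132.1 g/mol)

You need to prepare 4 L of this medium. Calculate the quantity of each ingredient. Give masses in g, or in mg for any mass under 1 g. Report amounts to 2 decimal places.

thiamine hydrochloride 11.67 mg; riboflavin 16.86 mg; biotin 7.67 mg; calcium chloride dihydrate 4.36 g; MOPS 19.51 g; copper sulfate pentahydrate 70.40 mg; ammonium sulfate 8.51 g

Scale factor relative to 1 L: 4.
thiamine hydrochloride: 8.65 µmol/L × 337.3 g/mol × 4 L ÷ 1000 = 11.67 mg
riboflavin: 11.2 µmol/L × 376.36 g/mol × 4 L ÷ 1000 = 16.86 mg
biotin: 7.85 µmol/L × 244.3 g/mol × 4 L ÷ 1000 = 7.67 mg
calcium chloride dihydrate: 1.09 g/L × 4 L = 4.36 g
MOPS: 23.3 mmol/L × 209.3 g/mol × 4 L ÷ 1000 = 19.51 g
copper sulfate pentahydrate: 17.6 mg/L × 4 L = 70.40 mg
ammonium sulfate: 16.1 mmol/L × 132.1 g/mol × 4 L ÷ 1000 = 8.51 g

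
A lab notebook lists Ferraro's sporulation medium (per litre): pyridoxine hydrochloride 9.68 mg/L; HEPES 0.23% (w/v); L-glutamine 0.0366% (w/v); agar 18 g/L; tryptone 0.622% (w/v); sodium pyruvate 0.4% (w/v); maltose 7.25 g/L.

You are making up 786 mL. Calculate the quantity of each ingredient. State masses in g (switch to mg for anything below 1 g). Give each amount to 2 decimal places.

Target volume = 786 mL = 0.786 L.
pyridoxine hydrochloride: 9.68 mg/L × 0.786 L = 7.61 mg
HEPES: 0.23 g per 100 mL × 786 mL ÷ 100 = 1.81 g
L-glutamine: 0.0366 g per 100 mL × 786 mL ÷ 100 = 0.287676 g = 287.68 mg
agar: 18 g/L × 0.786 L = 14.15 g
tryptone: 0.622% w/v = 6.22 g/L → 6.22 × 0.786 L = 4.89 g
sodium pyruvate: 0.4% w/v = 4 g/L → 4 × 0.786 L = 3.14 g
maltose: 7.25 g/L × 0.786 L = 5.70 g

pyridoxine hydrochloride 7.61 mg; HEPES 1.81 g; L-glutamine 287.68 mg; agar 14.15 g; tryptone 4.89 g; sodium pyruvate 3.14 g; maltose 5.70 g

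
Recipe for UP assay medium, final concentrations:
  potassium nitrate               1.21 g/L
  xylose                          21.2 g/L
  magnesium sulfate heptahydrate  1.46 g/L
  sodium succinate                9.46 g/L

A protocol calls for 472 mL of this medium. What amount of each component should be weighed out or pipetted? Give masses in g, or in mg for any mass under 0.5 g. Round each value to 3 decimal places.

Working volume: 472 mL = 0.472 L.
potassium nitrate: 1.21 g/L × 0.472 L = 0.571 g
xylose: 21.2 g/L × 0.472 L = 10.006 g
magnesium sulfate heptahydrate: 1.46 g/L × 0.472 L = 0.689 g
sodium succinate: 9.46 g/L × 0.472 L = 4.465 g

potassium nitrate 0.571 g; xylose 10.006 g; magnesium sulfate heptahydrate 0.689 g; sodium succinate 4.465 g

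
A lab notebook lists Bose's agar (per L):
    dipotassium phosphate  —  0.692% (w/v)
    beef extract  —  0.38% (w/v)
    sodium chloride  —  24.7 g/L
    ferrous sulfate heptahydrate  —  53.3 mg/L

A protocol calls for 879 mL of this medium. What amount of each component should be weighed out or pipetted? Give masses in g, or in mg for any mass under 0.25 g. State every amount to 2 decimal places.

dipotassium phosphate 6.08 g; beef extract 3.34 g; sodium chloride 21.71 g; ferrous sulfate heptahydrate 46.85 mg

Working volume: 879 mL = 0.879 L.
dipotassium phosphate: 0.692 g per 100 mL × 879 mL ÷ 100 = 6.08 g
beef extract: 0.38% w/v = 3.8 g/L → 3.8 × 0.879 L = 3.34 g
sodium chloride: 24.7 g/L × 0.879 L = 21.71 g
ferrous sulfate heptahydrate: 53.3 mg/L × 0.879 L = 46.85 mg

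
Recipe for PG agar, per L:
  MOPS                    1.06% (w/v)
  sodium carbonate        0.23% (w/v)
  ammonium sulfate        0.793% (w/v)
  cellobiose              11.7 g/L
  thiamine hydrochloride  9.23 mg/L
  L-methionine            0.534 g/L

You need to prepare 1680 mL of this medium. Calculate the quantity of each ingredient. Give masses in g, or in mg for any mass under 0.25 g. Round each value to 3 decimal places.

Scale factor relative to 1 L: 1.68.
MOPS: 1.06 g per 100 mL × 1680 mL ÷ 100 = 17.808 g
sodium carbonate: 0.23 g per 100 mL × 1680 mL ÷ 100 = 3.864 g
ammonium sulfate: 0.793% w/v = 7.93 g/L → 7.93 × 1.68 L = 13.322 g
cellobiose: 11.7 g/L × 1.68 L = 19.656 g
thiamine hydrochloride: 9.23 mg/L × 1.68 L = 15.506 mg
L-methionine: 0.534 g/L × 1.68 L = 0.897 g

MOPS 17.808 g; sodium carbonate 3.864 g; ammonium sulfate 13.322 g; cellobiose 19.656 g; thiamine hydrochloride 15.506 mg; L-methionine 0.897 g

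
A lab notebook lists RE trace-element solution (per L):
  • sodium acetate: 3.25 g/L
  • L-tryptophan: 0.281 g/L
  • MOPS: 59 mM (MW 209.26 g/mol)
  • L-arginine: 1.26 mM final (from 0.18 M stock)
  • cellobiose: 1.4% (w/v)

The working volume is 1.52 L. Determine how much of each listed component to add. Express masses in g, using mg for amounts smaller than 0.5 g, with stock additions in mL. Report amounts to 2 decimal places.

Working volume: 1.52 L.
sodium acetate: 3.25 g/L × 1.52 L = 4.94 g
L-tryptophan: 0.281 g/L × 1.52 L = 0.42712 g = 427.12 mg
MOPS: 59 mmol/L × 209.26 g/mol × 1.52 L ÷ 1000 = 18.77 g
L-arginine: V = C2·V2/C1 = 1.26 mM × 1520 mL ÷ 180 mM = 10.64 mL
cellobiose: 1.4 g per 100 mL × 1520 mL ÷ 100 = 21.28 g

sodium acetate 4.94 g; L-tryptophan 427.12 mg; MOPS 18.77 g; L-arginine 10.64 mL; cellobiose 21.28 g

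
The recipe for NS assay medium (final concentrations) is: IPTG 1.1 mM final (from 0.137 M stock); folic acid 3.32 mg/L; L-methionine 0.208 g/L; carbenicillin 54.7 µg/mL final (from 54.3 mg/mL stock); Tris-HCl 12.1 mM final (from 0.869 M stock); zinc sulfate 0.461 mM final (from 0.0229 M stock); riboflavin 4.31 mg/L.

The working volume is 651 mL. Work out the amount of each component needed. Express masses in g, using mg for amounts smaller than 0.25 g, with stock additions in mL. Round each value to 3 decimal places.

IPTG 5.227 mL; folic acid 2.161 mg; L-methionine 135.408 mg; carbenicillin 0.656 mL; Tris-HCl 9.065 mL; zinc sulfate 13.105 mL; riboflavin 2.806 mg

Working volume: 651 mL = 0.651 L.
IPTG: V = C2·V2/C1 = 1.1 mM × 651 mL ÷ 137 mM = 5.227 mL
folic acid: 3.32 mg/L × 0.651 L = 2.161 mg
L-methionine: 0.208 g/L × 0.651 L = 0.135408 g = 135.408 mg
carbenicillin: C1V1 = C2V2 → 54.7 µg/mL × 651 mL ÷ 54300 µg/mL = 0.656 mL
Tris-HCl: C1V1 = C2V2 → 12.1 mM × 651 mL ÷ 869 mM = 9.065 mL
zinc sulfate: V = C2·V2/C1 = 0.461 mM × 651 mL ÷ 22.9 mM = 13.105 mL
riboflavin: 4.31 mg/L × 0.651 L = 2.806 mg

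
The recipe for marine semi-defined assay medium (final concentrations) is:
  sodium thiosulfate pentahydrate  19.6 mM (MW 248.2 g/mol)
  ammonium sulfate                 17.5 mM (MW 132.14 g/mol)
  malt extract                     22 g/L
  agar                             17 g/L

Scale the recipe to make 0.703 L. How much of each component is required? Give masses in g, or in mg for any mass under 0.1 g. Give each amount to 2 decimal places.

sodium thiosulfate pentahydrate 3.42 g; ammonium sulfate 1.63 g; malt extract 15.47 g; agar 11.95 g

Scale factor relative to 1 L: 0.703.
sodium thiosulfate pentahydrate: 19.6 mmol/L × 248.2 g/mol × 0.703 L ÷ 1000 = 3.42 g
ammonium sulfate: 17.5 mmol/L × 132.14 g/mol × 0.703 L ÷ 1000 = 1.63 g
malt extract: 22 g/L × 0.703 L = 15.47 g
agar: 17 g/L × 0.703 L = 11.95 g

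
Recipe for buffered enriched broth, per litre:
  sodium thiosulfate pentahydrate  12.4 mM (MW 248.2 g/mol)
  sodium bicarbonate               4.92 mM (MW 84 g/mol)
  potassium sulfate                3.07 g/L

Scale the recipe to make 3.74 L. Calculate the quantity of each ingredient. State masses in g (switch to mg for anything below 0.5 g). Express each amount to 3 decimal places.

Scale factor relative to 1 L: 3.74.
sodium thiosulfate pentahydrate: 12.4 mmol/L × 248.2 g/mol × 3.74 L ÷ 1000 = 11.511 g
sodium bicarbonate: 4.92 mmol/L × 84 g/mol × 3.74 L ÷ 1000 = 1.546 g
potassium sulfate: 3.07 g/L × 3.74 L = 11.482 g

sodium thiosulfate pentahydrate 11.511 g; sodium bicarbonate 1.546 g; potassium sulfate 11.482 g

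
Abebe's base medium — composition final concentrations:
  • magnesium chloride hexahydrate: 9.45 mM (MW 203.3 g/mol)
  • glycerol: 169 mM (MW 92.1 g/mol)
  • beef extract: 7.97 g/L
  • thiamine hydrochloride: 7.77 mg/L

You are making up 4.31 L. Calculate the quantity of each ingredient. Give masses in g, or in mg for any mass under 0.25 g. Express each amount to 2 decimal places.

Working volume: 4.31 L.
magnesium chloride hexahydrate: 9.45 mmol/L × 203.3 g/mol × 4.31 L ÷ 1000 = 8.28 g
glycerol: 169 mmol/L × 92.1 g/mol × 4.31 L ÷ 1000 = 67.08 g
beef extract: 7.97 g/L × 4.31 L = 34.35 g
thiamine hydrochloride: 7.77 mg/L × 4.31 L = 33.49 mg

magnesium chloride hexahydrate 8.28 g; glycerol 67.08 g; beef extract 34.35 g; thiamine hydrochloride 33.49 mg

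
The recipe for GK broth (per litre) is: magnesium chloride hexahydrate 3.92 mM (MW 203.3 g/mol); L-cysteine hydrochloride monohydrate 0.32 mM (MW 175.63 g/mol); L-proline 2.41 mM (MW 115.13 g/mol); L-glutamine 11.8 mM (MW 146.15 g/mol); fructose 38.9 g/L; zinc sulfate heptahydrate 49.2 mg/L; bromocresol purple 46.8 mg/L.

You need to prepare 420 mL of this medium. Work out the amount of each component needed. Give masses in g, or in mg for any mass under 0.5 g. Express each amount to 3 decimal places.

magnesium chloride hexahydrate 334.713 mg; L-cysteine hydrochloride monohydrate 23.605 mg; L-proline 116.535 mg; L-glutamine 0.724 g; fructose 16.338 g; zinc sulfate heptahydrate 20.664 mg; bromocresol purple 19.656 mg

Working volume: 420 mL = 0.42 L.
magnesium chloride hexahydrate: 3.92 mmol/L × 203.3 mg/mmol × 0.42 L = 334.713 mg
L-cysteine hydrochloride monohydrate: 0.32 mmol/L × 175.63 mg/mmol × 0.42 L = 23.605 mg
L-proline: 2.41 mmol/L × 115.13 mg/mmol × 0.42 L = 116.535 mg
L-glutamine: 11.8 mmol/L × 146.15 g/mol × 0.42 L ÷ 1000 = 0.724 g
fructose: 38.9 g/L × 0.42 L = 16.338 g
zinc sulfate heptahydrate: 49.2 mg/L × 0.42 L = 20.664 mg
bromocresol purple: 46.8 mg/L × 0.42 L = 19.656 mg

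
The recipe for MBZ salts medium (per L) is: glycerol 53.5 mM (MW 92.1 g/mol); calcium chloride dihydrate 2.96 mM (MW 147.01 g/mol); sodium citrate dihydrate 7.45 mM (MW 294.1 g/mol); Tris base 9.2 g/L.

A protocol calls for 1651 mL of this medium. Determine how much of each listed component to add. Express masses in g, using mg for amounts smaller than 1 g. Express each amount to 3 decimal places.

Scale factor relative to 1 L: 1.651.
glycerol: 53.5 mmol/L × 92.1 g/mol × 1.651 L ÷ 1000 = 8.135 g
calcium chloride dihydrate: 2.96 mmol/L × 147.01 mg/mmol × 1.651 L = 718.432 mg
sodium citrate dihydrate: 7.45 mmol/L × 294.1 g/mol × 1.651 L ÷ 1000 = 3.617 g
Tris base: 9.2 g/L × 1.651 L = 15.189 g

glycerol 8.135 g; calcium chloride dihydrate 718.432 mg; sodium citrate dihydrate 3.617 g; Tris base 15.189 g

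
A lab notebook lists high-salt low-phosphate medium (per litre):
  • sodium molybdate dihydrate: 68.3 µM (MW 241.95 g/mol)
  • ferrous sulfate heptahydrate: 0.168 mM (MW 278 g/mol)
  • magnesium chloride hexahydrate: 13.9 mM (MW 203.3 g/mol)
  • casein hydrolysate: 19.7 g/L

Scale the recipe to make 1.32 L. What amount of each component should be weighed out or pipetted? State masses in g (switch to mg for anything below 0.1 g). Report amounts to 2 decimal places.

Working volume: 1.32 L.
sodium molybdate dihydrate: 68.3 µmol/L × 241.95 g/mol × 1.32 L ÷ 1000 = 21.81 mg
ferrous sulfate heptahydrate: 0.168 mmol/L × 278 mg/mmol × 1.32 L = 61.65 mg
magnesium chloride hexahydrate: 13.9 mmol/L × 203.3 g/mol × 1.32 L ÷ 1000 = 3.73 g
casein hydrolysate: 19.7 g/L × 1.32 L = 26.00 g

sodium molybdate dihydrate 21.81 mg; ferrous sulfate heptahydrate 61.65 mg; magnesium chloride hexahydrate 3.73 g; casein hydrolysate 26.00 g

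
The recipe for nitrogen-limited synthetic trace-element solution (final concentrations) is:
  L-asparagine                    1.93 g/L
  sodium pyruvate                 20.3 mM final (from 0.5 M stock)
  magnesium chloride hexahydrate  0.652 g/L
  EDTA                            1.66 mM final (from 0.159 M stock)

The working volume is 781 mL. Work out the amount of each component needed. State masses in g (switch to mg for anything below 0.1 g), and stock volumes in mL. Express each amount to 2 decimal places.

L-asparagine 1.51 g; sodium pyruvate 31.71 mL; magnesium chloride hexahydrate 0.51 g; EDTA 8.15 mL

Target volume = 781 mL = 0.781 L.
L-asparagine: 1.93 g/L × 0.781 L = 1.51 g
sodium pyruvate: V = C2·V2/C1 = 20.3 mM × 781 mL ÷ 500 mM = 31.71 mL
magnesium chloride hexahydrate: 0.652 g/L × 0.781 L = 0.51 g
EDTA: dilute stock: 1.66 mM × 781 mL ÷ 159 mM = 8.15 mL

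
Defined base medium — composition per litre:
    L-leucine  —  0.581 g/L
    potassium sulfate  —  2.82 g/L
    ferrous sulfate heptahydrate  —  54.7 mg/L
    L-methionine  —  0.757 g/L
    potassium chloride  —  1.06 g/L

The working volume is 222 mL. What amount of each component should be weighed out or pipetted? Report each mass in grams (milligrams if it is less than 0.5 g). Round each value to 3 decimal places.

L-leucine 128.982 mg; potassium sulfate 0.626 g; ferrous sulfate heptahydrate 12.143 mg; L-methionine 168.054 mg; potassium chloride 235.320 mg

Scale factor relative to 1 L: 0.222.
L-leucine: 0.581 g/L × 0.222 L = 0.128982 g = 128.982 mg
potassium sulfate: 2.82 g/L × 0.222 L = 0.626 g
ferrous sulfate heptahydrate: 54.7 mg/L × 0.222 L = 12.143 mg
L-methionine: 0.757 g/L × 0.222 L = 0.168054 g = 168.054 mg
potassium chloride: 1.06 g/L × 0.222 L = 0.23532 g = 235.320 mg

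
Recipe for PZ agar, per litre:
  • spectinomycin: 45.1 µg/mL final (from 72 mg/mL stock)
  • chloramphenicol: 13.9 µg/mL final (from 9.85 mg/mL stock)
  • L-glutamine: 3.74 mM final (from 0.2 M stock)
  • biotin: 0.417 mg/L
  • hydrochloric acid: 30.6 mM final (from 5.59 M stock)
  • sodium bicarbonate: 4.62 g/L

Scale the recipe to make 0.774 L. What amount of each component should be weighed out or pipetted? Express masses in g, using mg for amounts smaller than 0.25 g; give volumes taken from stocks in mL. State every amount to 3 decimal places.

spectinomycin 0.485 mL; chloramphenicol 1.092 mL; L-glutamine 14.474 mL; biotin 0.323 mg; hydrochloric acid 4.237 mL; sodium bicarbonate 3.576 g

Scale factor relative to 1 L: 0.774.
spectinomycin: C1V1 = C2V2 → 45.1 µg/mL × 774 mL ÷ 72000 µg/mL = 0.485 mL
chloramphenicol: V = C2·V2/C1 = 13.9 µg/mL × 774 mL ÷ 9850 µg/mL = 1.092 mL
L-glutamine: V = C2·V2/C1 = 3.74 mM × 774 mL ÷ 200 mM = 14.474 mL
biotin: 0.417 mg/L × 0.774 L = 0.323 mg
hydrochloric acid: V = C2·V2/C1 = 30.6 mM × 774 mL ÷ 5590 mM = 4.237 mL
sodium bicarbonate: 4.62 g/L × 0.774 L = 3.576 g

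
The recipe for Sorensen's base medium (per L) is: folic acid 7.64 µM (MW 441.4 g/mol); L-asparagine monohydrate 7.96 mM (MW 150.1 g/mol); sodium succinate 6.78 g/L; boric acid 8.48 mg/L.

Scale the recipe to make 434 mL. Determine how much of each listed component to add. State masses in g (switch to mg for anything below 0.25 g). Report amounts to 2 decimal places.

folic acid 1.46 mg; L-asparagine monohydrate 0.52 g; sodium succinate 2.94 g; boric acid 3.68 mg

Scale factor relative to 1 L: 0.434.
folic acid: 7.64 µmol/L × 441.4 g/mol × 0.434 L ÷ 1000 = 1.46 mg
L-asparagine monohydrate: 7.96 mmol/L × 150.1 g/mol × 0.434 L ÷ 1000 = 0.52 g
sodium succinate: 6.78 g/L × 0.434 L = 2.94 g
boric acid: 8.48 mg/L × 0.434 L = 3.68 mg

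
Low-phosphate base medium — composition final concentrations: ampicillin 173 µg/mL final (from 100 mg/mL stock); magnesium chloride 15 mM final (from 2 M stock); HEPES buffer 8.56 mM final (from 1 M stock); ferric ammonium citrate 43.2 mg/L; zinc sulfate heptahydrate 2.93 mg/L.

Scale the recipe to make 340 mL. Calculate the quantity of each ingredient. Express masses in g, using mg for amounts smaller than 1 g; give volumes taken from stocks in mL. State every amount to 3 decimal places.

Scale factor relative to 1 L: 0.34.
ampicillin: dilute stock: 173 µg/mL × 340 mL ÷ 100000 µg/mL = 0.588 mL
magnesium chloride: dilute stock: 15 mM × 340 mL ÷ 2000 mM = 2.550 mL
HEPES buffer: dilute stock: 8.56 mM × 340 mL ÷ 1000 mM = 2.910 mL
ferric ammonium citrate: 43.2 mg/L × 0.34 L = 14.688 mg
zinc sulfate heptahydrate: 2.93 mg/L × 0.34 L = 0.996 mg

ampicillin 0.588 mL; magnesium chloride 2.550 mL; HEPES buffer 2.910 mL; ferric ammonium citrate 14.688 mg; zinc sulfate heptahydrate 0.996 mg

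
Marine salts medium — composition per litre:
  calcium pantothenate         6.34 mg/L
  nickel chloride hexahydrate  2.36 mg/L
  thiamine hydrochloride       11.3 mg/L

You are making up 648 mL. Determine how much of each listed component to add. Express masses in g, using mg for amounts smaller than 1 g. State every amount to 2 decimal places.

Target volume = 648 mL = 0.648 L.
calcium pantothenate: 6.34 mg/L × 0.648 L = 4.11 mg
nickel chloride hexahydrate: 2.36 mg/L × 0.648 L = 1.53 mg
thiamine hydrochloride: 11.3 mg/L × 0.648 L = 7.32 mg

calcium pantothenate 4.11 mg; nickel chloride hexahydrate 1.53 mg; thiamine hydrochloride 7.32 mg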